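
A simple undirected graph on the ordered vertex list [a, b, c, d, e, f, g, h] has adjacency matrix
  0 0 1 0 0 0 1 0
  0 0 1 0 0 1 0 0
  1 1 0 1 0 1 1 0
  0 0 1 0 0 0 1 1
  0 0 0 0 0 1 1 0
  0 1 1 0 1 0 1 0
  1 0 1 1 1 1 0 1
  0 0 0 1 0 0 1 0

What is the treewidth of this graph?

A width-2 tree decomposition is:
Bags: B1 = {c, d, g}  B2 = {c, f, g}  B3 = {e, f, g}  B4 = {d, g, h}  B5 = {b, c, f}  B6 = {a, c, g}
Tree: B1–B2, B2–B3, B1–B4, B2–B5, B2–B6
The largest bag has 3 vertices, giving width 2; this decomposition certifies tw(G) ≤ 2. Conversely, {e, f, g} is a clique of size 3, and the vertices of any clique must share a bag in every tree decomposition; so some bag has ≥ 3 vertices and tw(G) ≥ 2. The upper and lower bounds meet at 2, so that is the treewidth.

2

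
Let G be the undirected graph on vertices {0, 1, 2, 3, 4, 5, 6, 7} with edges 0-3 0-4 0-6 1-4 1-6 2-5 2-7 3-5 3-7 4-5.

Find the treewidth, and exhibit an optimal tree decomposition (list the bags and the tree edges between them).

Treewidth 2.
Bags: B1 = {2, 3, 7}  B2 = {2, 3, 5}  B3 = {0, 3, 5}  B4 = {0, 4, 5}  B5 = {0, 4, 6}  B6 = {1, 4, 6}
Tree: B1–B2, B2–B3, B3–B4, B4–B5, B5–B6

Every bag has size at most 3, so the width is 3 − 1 = 2 and tw(G) ≤ 2. The edges 7–2–5–3–7 form a cycle, so G is not a tree and its treewidth is at least 2. Therefore the treewidth is 2.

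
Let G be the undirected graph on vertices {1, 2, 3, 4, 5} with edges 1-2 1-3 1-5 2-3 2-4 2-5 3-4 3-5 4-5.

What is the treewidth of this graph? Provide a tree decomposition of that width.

Treewidth 3.
One such decomposition:
Bags: B1 = {2, 3, 4, 5}  B2 = {1, 2, 3, 5}
Tree: B1–B2

Each bag holds 4 vertices, so the decomposition has width 3, which upper-bounds the treewidth. On the other hand G contains the 4-clique {1, 2, 3, 5}. A clique must lie in a single bag of any decomposition, so no decomposition can have width below 3. The upper and lower bounds meet at 3, so that is the treewidth.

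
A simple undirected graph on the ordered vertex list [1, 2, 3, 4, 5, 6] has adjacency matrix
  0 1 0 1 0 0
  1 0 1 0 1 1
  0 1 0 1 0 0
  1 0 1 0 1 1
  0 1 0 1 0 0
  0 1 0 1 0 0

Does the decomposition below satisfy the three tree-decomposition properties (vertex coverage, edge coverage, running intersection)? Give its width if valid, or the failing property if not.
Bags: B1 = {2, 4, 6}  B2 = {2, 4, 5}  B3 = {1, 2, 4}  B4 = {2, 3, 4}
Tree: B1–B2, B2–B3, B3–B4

Yes; width 2.

Vertex coverage: the bags together contain {1, 2, 3, 4, 5, 6}, the full vertex set. Edge coverage: each edge of G has both endpoints in at least one bag. Running intersection: for every vertex, the bags containing it form a connected subtree. All three properties hold, so this is a valid tree decomposition of width max|bag| − 1 = 2, and hence tw(G) ≤ 2.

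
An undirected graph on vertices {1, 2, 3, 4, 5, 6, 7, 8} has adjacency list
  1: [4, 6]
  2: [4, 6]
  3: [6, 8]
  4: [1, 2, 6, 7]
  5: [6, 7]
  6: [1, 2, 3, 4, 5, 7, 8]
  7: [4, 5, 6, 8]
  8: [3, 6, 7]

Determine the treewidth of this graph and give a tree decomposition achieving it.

Every bag has size at most 3, so the width is 3 − 1 = 2 and tw(G) ≤ 2. For the lower bound, the 3 vertices {3, 6, 8} are pairwise adjacent, and any tree decomposition puts a clique entirely inside one bag — forcing width ≥ 2. Combining the bounds, tw(G) = 2.

Treewidth 2.
Bags: B1 = {4, 6, 7}  B2 = {6, 7, 8}  B3 = {1, 4, 6}  B4 = {3, 6, 8}  B5 = {5, 6, 7}  B6 = {2, 4, 6}
Tree: B1–B2, B1–B3, B2–B4, B2–B5, B3–B6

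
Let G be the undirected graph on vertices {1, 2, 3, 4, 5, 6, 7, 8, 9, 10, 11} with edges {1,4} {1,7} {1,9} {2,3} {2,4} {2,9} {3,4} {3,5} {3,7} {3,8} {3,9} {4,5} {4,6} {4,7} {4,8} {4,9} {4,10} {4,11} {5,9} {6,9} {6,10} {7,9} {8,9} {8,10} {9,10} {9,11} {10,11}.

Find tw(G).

3

A width-3 tree decomposition is:
Bags: B1 = {4, 8, 9, 10}  B2 = {3, 4, 8, 9}  B3 = {2, 3, 4, 9}  B4 = {4, 6, 9, 10}  B5 = {3, 4, 7, 9}  B6 = {1, 4, 7, 9}  B7 = {4, 9, 10, 11}  B8 = {3, 4, 5, 9}
Tree: B1–B2, B2–B3, B1–B4, B2–B5, B5–B6, B1–B7, B3–B8
Every bag has size at most 4, so the width is 4 − 1 = 3 and tw(G) ≤ 3. On the other hand G contains the 4-clique {1, 4, 7, 9}. A clique must lie in a single bag of any decomposition, so no decomposition can have width below 3. Therefore the treewidth is 3.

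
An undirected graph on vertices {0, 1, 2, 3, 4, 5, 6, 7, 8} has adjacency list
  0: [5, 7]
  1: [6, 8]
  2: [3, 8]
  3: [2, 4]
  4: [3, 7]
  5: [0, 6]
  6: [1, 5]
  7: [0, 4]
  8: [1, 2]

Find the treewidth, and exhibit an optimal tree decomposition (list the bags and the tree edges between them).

Treewidth 2.
One such decomposition:
Bags: B1 = {0, 5, 6}  B2 = {0, 1, 6}  B3 = {0, 1, 8}  B4 = {0, 2, 8}  B5 = {0, 2, 3}  B6 = {0, 3, 4}  B7 = {0, 4, 7}
Tree: B1–B2, B2–B3, B3–B4, B4–B5, B5–B6, B6–B7

Each bag holds 3 vertices, so the decomposition has width 2, which upper-bounds the treewidth. Since 0–5–6–1–8–2–3–4–7–0 is a cycle in G, G is not acyclic. Forests are exactly the graphs of treewidth ≤ 1, so tw(G) ≥ 2. The upper and lower bounds meet at 2, so that is the treewidth.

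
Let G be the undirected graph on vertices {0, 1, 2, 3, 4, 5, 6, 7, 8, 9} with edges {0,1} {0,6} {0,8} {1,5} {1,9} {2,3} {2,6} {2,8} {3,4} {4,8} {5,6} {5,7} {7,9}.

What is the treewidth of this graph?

2

A width-2 tree decomposition is:
Bags: B1 = {5, 7, 9}  B2 = {1, 5, 9}  B3 = {1, 5, 6}  B4 = {0, 1, 6}  B5 = {0, 2, 6}  B6 = {0, 2, 8}  B7 = {2, 3, 8}  B8 = {3, 4, 8}
Tree: B1–B2, B2–B3, B3–B4, B4–B5, B5–B6, B6–B7, B7–B8
The largest bag has 3 vertices, giving width 2; this decomposition certifies tw(G) ≤ 2. Since 7–9–1–5–7 is a cycle in G, G is not acyclic. Forests are exactly the graphs of treewidth ≤ 1, so tw(G) ≥ 2. Therefore the treewidth is 2.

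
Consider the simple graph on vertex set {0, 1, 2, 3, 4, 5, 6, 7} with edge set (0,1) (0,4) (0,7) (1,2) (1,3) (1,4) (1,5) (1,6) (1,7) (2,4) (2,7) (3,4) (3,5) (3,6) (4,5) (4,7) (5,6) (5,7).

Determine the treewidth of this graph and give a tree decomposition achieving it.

Treewidth 3.
One optimal decomposition is:
Bags: B1 = {1, 3, 4, 5}  B2 = {1, 3, 5, 6}  B3 = {1, 4, 5, 7}  B4 = {0, 1, 4, 7}  B5 = {1, 2, 4, 7}
Tree: B1–B2, B1–B3, B3–B4, B4–B5

The largest bag has 4 vertices, giving width 3; this decomposition certifies tw(G) ≤ 3. On the other hand G contains the 4-clique {1, 3, 4, 5}. A clique must lie in a single bag of any decomposition, so no decomposition can have width below 3. Combining the bounds, tw(G) = 3.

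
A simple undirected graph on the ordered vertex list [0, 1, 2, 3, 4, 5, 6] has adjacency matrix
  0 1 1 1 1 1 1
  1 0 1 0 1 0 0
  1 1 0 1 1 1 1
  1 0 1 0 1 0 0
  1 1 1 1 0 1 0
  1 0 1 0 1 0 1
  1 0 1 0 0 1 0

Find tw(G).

3

A width-3 tree decomposition is:
Bags: B1 = {0, 2, 5, 6}  B2 = {0, 2, 4, 5}  B3 = {0, 1, 2, 4}  B4 = {0, 2, 3, 4}
Tree: B1–B2, B2–B3, B2–B4
Each bag holds 4 vertices, so the decomposition has width 3, which upper-bounds the treewidth. On the other hand G contains the 4-clique {0, 1, 2, 4}. A clique must lie in a single bag of any decomposition, so no decomposition can have width below 3. The upper and lower bounds meet at 3, so that is the treewidth.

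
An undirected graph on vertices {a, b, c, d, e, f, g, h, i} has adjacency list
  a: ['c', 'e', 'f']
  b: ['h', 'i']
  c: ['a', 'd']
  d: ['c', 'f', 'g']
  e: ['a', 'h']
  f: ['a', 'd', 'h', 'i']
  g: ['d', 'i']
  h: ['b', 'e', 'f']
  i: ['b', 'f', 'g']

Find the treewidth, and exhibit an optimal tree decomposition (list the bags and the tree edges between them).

Treewidth 3.
One optimal decomposition is:
Bags: B1 = {a, c, e, h}  B2 = {a, c, f, h}  B3 = {c, d, f, h}  B4 = {b, d, f, h}  B5 = {b, d, f, i}  B6 = {b, d, g, i}
Tree: B1–B2, B2–B3, B3–B4, B4–B5, B5–B6

Every bag has size at most 4, so the width is 4 − 1 = 3 and tw(G) ≤ 3. For the lower bound: the 4 vertex sets {a,c,e}, {h}, {f}, {b,d,g,i} are disjoint, each induces a connected subgraph, and every pair is joined by at least one edge of G. Contracting each set to a single vertex therefore yields K_{4} as a minor, and since treewidth is minor-monotone, tw(G) ≥ tw(K_{4}) = 3. Therefore the treewidth is 3.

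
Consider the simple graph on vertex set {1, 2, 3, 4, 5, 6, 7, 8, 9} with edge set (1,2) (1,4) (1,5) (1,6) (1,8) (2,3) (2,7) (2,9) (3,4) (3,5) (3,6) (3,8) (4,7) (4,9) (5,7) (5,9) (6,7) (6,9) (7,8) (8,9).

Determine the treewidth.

A width-4 tree decomposition is:
Bags: B1 = {1, 3, 6, 7, 9}  B2 = {1, 3, 5, 7, 9}  B3 = {1, 2, 3, 7, 9}  B4 = {1, 3, 7, 8, 9}  B5 = {1, 3, 4, 7, 9}
Tree: B1–B2, B2–B3, B3–B4, B4–B5
Every bag has size at most 5, so the width is 5 − 1 = 4 and tw(G) ≤ 4. For the lower bound: the 5 vertex sets {3,6}, {5,7}, {1,2}, {9}, {8} are disjoint, each induces a connected subgraph, and every pair is joined by at least one edge of G. Contracting each set to a single vertex therefore yields K_{5} as a minor, and since treewidth is minor-monotone, tw(G) ≥ tw(K_{5}) = 4. Hence tw(G) = 4 exactly.

4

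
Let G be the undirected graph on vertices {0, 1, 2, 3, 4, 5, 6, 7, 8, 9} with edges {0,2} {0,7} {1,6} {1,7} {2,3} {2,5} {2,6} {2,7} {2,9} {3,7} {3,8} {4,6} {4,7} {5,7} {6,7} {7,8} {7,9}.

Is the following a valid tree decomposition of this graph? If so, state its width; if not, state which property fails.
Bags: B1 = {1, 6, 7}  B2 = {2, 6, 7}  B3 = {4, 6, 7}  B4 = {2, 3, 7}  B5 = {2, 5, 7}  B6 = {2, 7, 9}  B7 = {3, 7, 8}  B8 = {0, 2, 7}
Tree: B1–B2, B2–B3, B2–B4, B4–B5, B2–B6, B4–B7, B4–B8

Yes; width 2.

Checking the three conditions: (i) the bags cover all of {0, 1, 2, 3, 4, 5, 6, 7, 8, 9}; (ii) for each edge, some bag contains both endpoints; (iii) the bags containing any fixed vertex form a subtree. All hold, so the decomposition is valid with width 3 − 1 = 2.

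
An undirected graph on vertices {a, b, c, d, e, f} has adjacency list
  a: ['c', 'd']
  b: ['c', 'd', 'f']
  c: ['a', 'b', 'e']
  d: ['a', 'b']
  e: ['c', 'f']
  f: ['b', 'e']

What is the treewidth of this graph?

A width-2 tree decomposition is:
Bags: B1 = {c, e, f}  B2 = {b, c, f}  B3 = {a, b, c}  B4 = {a, b, d}
Tree: B1–B2, B2–B3, B3–B4
Each bag holds 3 vertices, so the decomposition has width 2, which upper-bounds the treewidth. For the lower bound, G contains the cycle e–f–b–c–e, so G is not a forest; only forests have treewidth ≤ 1, hence tw(G) ≥ 2. The upper and lower bounds meet at 2, so that is the treewidth.

2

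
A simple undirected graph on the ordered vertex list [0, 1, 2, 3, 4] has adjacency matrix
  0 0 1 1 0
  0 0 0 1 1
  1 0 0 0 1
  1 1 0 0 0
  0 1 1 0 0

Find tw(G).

A width-2 tree decomposition is:
Bags: B1 = {1, 2, 4}  B2 = {0, 1, 2}  B3 = {0, 1, 3}
Tree: B1–B2, B2–B3
The largest bag has 3 vertices, giving width 2; this decomposition certifies tw(G) ≤ 2. For the lower bound, G contains the cycle 1–4–2–0–3–1, so G is not a forest; only forests have treewidth ≤ 1, hence tw(G) ≥ 2. The upper and lower bounds meet at 2, so that is the treewidth.

2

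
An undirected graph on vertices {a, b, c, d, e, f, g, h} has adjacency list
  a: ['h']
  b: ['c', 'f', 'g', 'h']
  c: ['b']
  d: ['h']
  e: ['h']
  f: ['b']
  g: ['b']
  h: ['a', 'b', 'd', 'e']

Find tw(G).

A width-1 tree decomposition is:
Bags: B1 = {a, h}  B2 = {b, h}  B3 = {e, h}  B4 = {d, h}  B5 = {b, f}  B6 = {b, g}  B7 = {b, c}
Tree: B1–B2, B2–B3, B2–B4, B2–B5, B5–B6, B6–B7
The largest bag has 2 vertices, giving width 1; this decomposition certifies tw(G) ≤ 1. Any graph with an edge has treewidth ≥ 1, and G has the edge a–h. Combining the bounds, tw(G) = 1.

1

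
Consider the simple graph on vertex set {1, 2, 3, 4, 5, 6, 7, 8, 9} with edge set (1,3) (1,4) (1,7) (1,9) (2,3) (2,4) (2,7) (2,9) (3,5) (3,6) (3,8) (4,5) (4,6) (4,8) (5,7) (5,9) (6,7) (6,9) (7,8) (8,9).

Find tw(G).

4

A width-4 tree decomposition is:
Bags: B1 = {1, 3, 4, 7, 9}  B2 = {3, 4, 7, 8, 9}  B3 = {2, 3, 4, 7, 9}  B4 = {3, 4, 5, 7, 9}  B5 = {3, 4, 6, 7, 9}
Tree: B1–B2, B2–B3, B3–B4, B4–B5
Every bag has size at most 5, so the width is 5 − 1 = 4 and tw(G) ≤ 4. For the lower bound: the 5 vertex sets {1,7}, {3,8}, {2,9}, {4}, {5} are disjoint, each induces a connected subgraph, and every pair is joined by at least one edge of G. Contracting each set to a single vertex therefore yields K_{5} as a minor, and since treewidth is minor-monotone, tw(G) ≥ tw(K_{5}) = 4. Therefore the treewidth is 4.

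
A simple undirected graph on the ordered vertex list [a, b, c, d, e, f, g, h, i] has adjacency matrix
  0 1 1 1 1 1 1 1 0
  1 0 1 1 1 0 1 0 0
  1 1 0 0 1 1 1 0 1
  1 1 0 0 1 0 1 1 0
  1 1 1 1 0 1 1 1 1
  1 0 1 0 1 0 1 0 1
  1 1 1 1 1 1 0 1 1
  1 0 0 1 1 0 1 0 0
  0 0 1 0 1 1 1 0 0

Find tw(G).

A width-4 tree decomposition is:
Bags: B1 = {c, e, f, g, i}  B2 = {a, c, e, f, g}  B3 = {a, b, c, e, g}  B4 = {a, b, d, e, g}  B5 = {a, d, e, g, h}
Tree: B1–B2, B2–B3, B3–B4, B4–B5
Each bag holds 5 vertices, so the decomposition has width 4, which upper-bounds the treewidth. On the other hand G contains the 5-clique {a, d, e, g, h}. A clique must lie in a single bag of any decomposition, so no decomposition can have width below 4. The upper and lower bounds meet at 4, so that is the treewidth.

4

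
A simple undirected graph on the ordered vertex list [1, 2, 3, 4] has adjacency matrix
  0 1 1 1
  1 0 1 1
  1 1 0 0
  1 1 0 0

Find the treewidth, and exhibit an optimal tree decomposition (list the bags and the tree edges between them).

Each bag holds 3 vertices, so the decomposition has width 2, which upper-bounds the treewidth. Conversely, {1, 2, 3} is a clique of size 3, and the vertices of any clique must share a bag in every tree decomposition; so some bag has ≥ 3 vertices and tw(G) ≥ 2. The upper and lower bounds meet at 2, so that is the treewidth.

Treewidth 2.
One such decomposition:
Bags: B1 = {1, 2, 3}  B2 = {1, 2, 4}
Tree: B1–B2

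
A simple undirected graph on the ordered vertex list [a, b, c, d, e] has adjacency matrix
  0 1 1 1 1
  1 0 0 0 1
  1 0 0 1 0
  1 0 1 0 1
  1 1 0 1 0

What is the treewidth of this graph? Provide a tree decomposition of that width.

Treewidth 2.
One optimal decomposition is:
Bags: B1 = {a, d, e}  B2 = {a, c, d}  B3 = {a, b, e}
Tree: B1–B2, B1–B3

Every bag has size at most 3, so the width is 3 − 1 = 2 and tw(G) ≤ 2. Conversely, {a, d, e} is a clique of size 3, and the vertices of any clique must share a bag in every tree decomposition; so some bag has ≥ 3 vertices and tw(G) ≥ 2. Combining the bounds, tw(G) = 2.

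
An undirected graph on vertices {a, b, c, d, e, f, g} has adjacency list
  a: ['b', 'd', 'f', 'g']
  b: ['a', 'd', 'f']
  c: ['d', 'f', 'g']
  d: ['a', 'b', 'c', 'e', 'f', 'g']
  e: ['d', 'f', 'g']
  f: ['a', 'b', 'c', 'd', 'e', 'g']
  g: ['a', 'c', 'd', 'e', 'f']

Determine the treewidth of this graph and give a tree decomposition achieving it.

Every bag has size at most 4, so the width is 4 − 1 = 3 and tw(G) ≤ 3. Conversely, {d, e, f, g} is a clique of size 4, and the vertices of any clique must share a bag in every tree decomposition; so some bag has ≥ 4 vertices and tw(G) ≥ 3. Hence tw(G) = 3 exactly.

Treewidth 3.
One optimal decomposition is:
Bags: B1 = {a, b, d, f}  B2 = {a, d, f, g}  B3 = {c, d, f, g}  B4 = {d, e, f, g}
Tree: B1–B2, B2–B3, B2–B4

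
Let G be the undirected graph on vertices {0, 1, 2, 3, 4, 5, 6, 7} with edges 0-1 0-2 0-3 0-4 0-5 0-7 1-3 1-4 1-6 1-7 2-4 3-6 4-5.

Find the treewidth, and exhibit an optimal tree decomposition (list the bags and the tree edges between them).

Treewidth 2.
One such decomposition:
Bags: B1 = {1, 3, 6}  B2 = {0, 1, 3}  B3 = {0, 1, 7}  B4 = {0, 1, 4}  B5 = {0, 4, 5}  B6 = {0, 2, 4}
Tree: B1–B2, B2–B3, B3–B4, B4–B5, B4–B6

The largest bag has 3 vertices, giving width 2; this decomposition certifies tw(G) ≤ 2. Conversely, {0, 1, 3} is a clique of size 3, and the vertices of any clique must share a bag in every tree decomposition; so some bag has ≥ 3 vertices and tw(G) ≥ 2. Combining the bounds, tw(G) = 2.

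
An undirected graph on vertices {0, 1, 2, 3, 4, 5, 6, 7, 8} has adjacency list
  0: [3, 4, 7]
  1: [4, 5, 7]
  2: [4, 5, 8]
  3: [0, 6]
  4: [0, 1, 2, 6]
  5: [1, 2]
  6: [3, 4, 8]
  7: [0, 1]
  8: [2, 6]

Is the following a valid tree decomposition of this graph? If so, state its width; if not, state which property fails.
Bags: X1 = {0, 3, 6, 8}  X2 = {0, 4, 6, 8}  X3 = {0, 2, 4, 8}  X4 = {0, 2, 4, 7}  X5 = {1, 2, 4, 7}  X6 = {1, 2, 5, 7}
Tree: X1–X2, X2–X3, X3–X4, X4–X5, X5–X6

Vertex coverage: the bags together contain {0, 1, 2, 3, 4, 5, 6, 7, 8}, the full vertex set. Edge coverage: each edge of G has both endpoints in at least one bag. Running intersection: for every vertex, the bags containing it form a connected subtree. All three properties hold, so this is a valid tree decomposition of width max|bag| − 1 = 3, and hence tw(G) ≤ 3.

Yes; width 3.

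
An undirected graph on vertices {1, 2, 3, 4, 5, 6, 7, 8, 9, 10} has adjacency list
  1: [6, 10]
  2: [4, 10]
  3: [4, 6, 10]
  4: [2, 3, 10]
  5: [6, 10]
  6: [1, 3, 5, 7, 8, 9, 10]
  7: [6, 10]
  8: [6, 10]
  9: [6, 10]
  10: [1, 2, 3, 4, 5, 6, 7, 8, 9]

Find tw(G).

A width-2 tree decomposition is:
Bags: B1 = {5, 6, 10}  B2 = {6, 8, 10}  B3 = {6, 7, 10}  B4 = {6, 9, 10}  B5 = {1, 6, 10}  B6 = {3, 6, 10}  B7 = {3, 4, 10}  B8 = {2, 4, 10}
Tree: B1–B2, B2–B3, B1–B4, B3–B5, B1–B6, B6–B7, B7–B8
The largest bag has 3 vertices, giving width 2; this decomposition certifies tw(G) ≤ 2. For the lower bound, the 3 vertices {2, 4, 10} are pairwise adjacent, and any tree decomposition puts a clique entirely inside one bag — forcing width ≥ 2. Combining the bounds, tw(G) = 2.

2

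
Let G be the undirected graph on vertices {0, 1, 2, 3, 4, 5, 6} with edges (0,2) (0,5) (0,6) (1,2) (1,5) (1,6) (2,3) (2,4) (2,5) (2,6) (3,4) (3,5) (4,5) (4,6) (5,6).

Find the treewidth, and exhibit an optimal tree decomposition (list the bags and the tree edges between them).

Each bag holds 4 vertices, so the decomposition has width 3, which upper-bounds the treewidth. On the other hand G contains the 4-clique {2, 3, 4, 5}. A clique must lie in a single bag of any decomposition, so no decomposition can have width below 3. Therefore the treewidth is 3.

Treewidth 3.
One such decomposition:
Bags: B1 = {0, 2, 5, 6}  B2 = {1, 2, 5, 6}  B3 = {2, 4, 5, 6}  B4 = {2, 3, 4, 5}
Tree: B1–B2, B2–B3, B3–B4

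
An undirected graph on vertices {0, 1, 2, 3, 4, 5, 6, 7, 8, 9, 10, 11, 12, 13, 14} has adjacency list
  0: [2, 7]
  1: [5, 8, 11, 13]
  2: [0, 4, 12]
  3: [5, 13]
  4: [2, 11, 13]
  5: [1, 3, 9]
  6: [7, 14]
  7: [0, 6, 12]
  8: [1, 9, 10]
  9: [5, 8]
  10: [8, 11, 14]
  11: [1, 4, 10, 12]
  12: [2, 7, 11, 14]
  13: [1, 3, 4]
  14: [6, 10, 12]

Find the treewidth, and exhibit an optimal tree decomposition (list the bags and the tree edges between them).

Each bag holds 4 vertices, so the decomposition has width 3, which upper-bounds the treewidth. For the lower bound: the 4 vertex sets {0,6,7}, {14}, {12}, {2,4,10,11} are disjoint, each induces a connected subgraph, and every pair is joined by at least one edge of G. Contracting each set to a single vertex therefore yields K_{4} as a minor, and since treewidth is minor-monotone, tw(G) ≥ tw(K_{4}) = 3. Therefore the treewidth is 3.

Treewidth 3.
Bags: B1 = {0, 6, 7, 14}  B2 = {0, 7, 12, 14}  B3 = {0, 2, 12, 14}  B4 = {2, 10, 12, 14}  B5 = {2, 10, 11, 12}  B6 = {2, 4, 10, 11}  B7 = {4, 8, 10, 11}  B8 = {1, 4, 8, 11}  B9 = {1, 4, 8, 13}  B10 = {1, 8, 9, 13}  B11 = {1, 5, 9, 13}  B12 = {3, 5, 9, 13}
Tree: B1–B2, B2–B3, B3–B4, B4–B5, B5–B6, B6–B7, B7–B8, B8–B9, B9–B10, B10–B11, B11–B12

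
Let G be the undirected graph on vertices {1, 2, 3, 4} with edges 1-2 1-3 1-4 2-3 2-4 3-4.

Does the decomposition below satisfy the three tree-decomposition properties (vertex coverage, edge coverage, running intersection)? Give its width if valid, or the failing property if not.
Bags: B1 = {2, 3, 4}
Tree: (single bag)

No — vertex 1 appears in no bag.

A tree decomposition must satisfy three properties: every vertex lies in some bag; for every edge, both endpoints lie together in some bag; and for every vertex, the bags containing it form a connected subtree. Here vertex 1 appears in no bag, so the decomposition is invalid.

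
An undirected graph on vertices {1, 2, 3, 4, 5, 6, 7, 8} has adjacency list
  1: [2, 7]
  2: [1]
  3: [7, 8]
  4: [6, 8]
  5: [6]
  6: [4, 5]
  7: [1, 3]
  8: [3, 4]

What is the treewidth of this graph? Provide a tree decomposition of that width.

Treewidth 1.
Bags: B1 = {1, 2}  B2 = {1, 7}  B3 = {3, 7}  B4 = {3, 8}  B5 = {4, 8}  B6 = {4, 6}  B7 = {5, 6}
Tree: B1–B2, B2–B3, B3–B4, B4–B5, B5–B6, B6–B7

Each bag holds 2 vertices, so the decomposition has width 1, which upper-bounds the treewidth. Since G has at least one edge (e.g. 2–1), it is not an edgeless graph, so tw(G) ≥ 1. Combining the bounds, tw(G) = 1.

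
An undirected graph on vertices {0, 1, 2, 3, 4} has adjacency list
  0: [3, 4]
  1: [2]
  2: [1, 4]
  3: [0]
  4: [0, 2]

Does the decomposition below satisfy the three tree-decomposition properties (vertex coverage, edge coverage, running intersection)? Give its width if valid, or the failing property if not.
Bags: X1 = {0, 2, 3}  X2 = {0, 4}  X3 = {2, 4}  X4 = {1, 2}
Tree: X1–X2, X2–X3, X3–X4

A tree decomposition must satisfy three properties: every vertex lies in some bag; for every edge, both endpoints lie together in some bag; and for every vertex, the bags containing it form a connected subtree. Here bags containing vertex 2 are not connected in the tree, so the decomposition is invalid.

No — bags containing vertex 2 are not connected in the tree.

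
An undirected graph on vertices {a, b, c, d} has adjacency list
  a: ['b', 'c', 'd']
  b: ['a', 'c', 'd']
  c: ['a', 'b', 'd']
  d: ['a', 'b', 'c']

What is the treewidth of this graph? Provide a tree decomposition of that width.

A single bag containing all 4 vertices is trivially a valid decomposition of width 3. Conversely, {a, b, c, d} is a clique of size 4, and the vertices of any clique must share a bag in every tree decomposition; so some bag has ≥ 4 vertices and tw(G) ≥ 3. Therefore the treewidth is 3.

Treewidth 3.
One such decomposition:
Bags: B1 = {a, b, c, d}
Tree: (single bag)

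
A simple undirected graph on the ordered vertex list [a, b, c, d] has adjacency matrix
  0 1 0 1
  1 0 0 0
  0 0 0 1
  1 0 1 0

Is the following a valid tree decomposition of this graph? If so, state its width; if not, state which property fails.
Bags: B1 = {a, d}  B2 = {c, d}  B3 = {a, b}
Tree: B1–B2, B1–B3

Checking the three conditions: (i) the bags cover all of {a, b, c, d}; (ii) for each edge, some bag contains both endpoints; (iii) the bags containing any fixed vertex form a subtree. All hold, so the decomposition is valid with width 2 − 1 = 1.

Yes; width 1.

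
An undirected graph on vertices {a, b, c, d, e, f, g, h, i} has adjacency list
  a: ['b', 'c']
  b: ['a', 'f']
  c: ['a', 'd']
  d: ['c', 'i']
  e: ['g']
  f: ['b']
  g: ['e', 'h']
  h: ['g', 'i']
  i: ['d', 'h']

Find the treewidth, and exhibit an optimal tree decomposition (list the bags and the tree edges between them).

Treewidth 1.
One optimal decomposition is:
Bags: B1 = {e, g}  B2 = {g, h}  B3 = {h, i}  B4 = {d, i}  B5 = {c, d}  B6 = {a, c}  B7 = {a, b}  B8 = {b, f}
Tree: B1–B2, B2–B3, B3–B4, B4–B5, B5–B6, B6–B7, B7–B8

Every bag has size at most 2, so the width is 2 − 1 = 1 and tw(G) ≤ 1. G has an edge, so its treewidth is at least 1. Therefore the treewidth is 1.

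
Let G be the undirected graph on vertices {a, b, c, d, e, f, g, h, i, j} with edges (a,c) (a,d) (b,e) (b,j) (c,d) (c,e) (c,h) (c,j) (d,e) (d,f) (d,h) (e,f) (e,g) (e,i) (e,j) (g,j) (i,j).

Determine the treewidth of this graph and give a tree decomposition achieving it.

Treewidth 2.
Bags: B1 = {c, d, h}  B2 = {c, d, e}  B3 = {c, e, j}  B4 = {b, e, j}  B5 = {e, i, j}  B6 = {a, c, d}  B7 = {e, g, j}  B8 = {d, e, f}
Tree: B1–B2, B2–B3, B3–B4, B4–B5, B2–B6, B3–B7, B2–B8

Each bag holds 3 vertices, so the decomposition has width 2, which upper-bounds the treewidth. Conversely, {c, d, e} is a clique of size 3, and the vertices of any clique must share a bag in every tree decomposition; so some bag has ≥ 3 vertices and tw(G) ≥ 2. Therefore the treewidth is 2.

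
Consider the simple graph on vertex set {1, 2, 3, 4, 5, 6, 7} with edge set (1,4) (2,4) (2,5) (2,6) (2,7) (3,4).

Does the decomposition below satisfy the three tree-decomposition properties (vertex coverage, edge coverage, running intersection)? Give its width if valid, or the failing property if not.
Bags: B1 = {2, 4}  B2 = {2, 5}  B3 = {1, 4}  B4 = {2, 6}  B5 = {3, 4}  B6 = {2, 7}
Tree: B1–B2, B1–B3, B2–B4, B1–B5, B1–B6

Yes; width 1.

Vertex coverage: the bags together contain {1, 2, 3, 4, 5, 6, 7}, the full vertex set. Edge coverage: each edge of G has both endpoints in at least one bag. Running intersection: for every vertex, the bags containing it form a connected subtree. All three properties hold, so this is a valid tree decomposition of width max|bag| − 1 = 1, and hence tw(G) ≤ 1.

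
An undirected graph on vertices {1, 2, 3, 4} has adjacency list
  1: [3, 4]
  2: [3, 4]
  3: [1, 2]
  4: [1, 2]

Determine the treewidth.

2

A width-2 tree decomposition is:
Bags: B1 = {1, 2, 3}  B2 = {1, 2, 4}
Tree: B1–B2
Every bag has size at most 3, so the width is 3 − 1 = 2 and tw(G) ≤ 2. For the lower bound, G contains the cycle 2–3–1–4–2, so G is not a forest; only forests have treewidth ≤ 1, hence tw(G) ≥ 2. The upper and lower bounds meet at 2, so that is the treewidth.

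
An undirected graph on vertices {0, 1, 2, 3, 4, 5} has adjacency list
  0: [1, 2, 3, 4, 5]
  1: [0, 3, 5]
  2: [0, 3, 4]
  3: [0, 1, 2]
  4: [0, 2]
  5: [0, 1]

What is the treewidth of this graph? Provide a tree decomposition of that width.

Treewidth 2.
One such decomposition:
Bags: B1 = {0, 1, 3}  B2 = {0, 2, 3}  B3 = {0, 2, 4}  B4 = {0, 1, 5}
Tree: B1–B2, B2–B3, B1–B4

Each bag holds 3 vertices, so the decomposition has width 2, which upper-bounds the treewidth. On the other hand G contains the 3-clique {0, 1, 3}. A clique must lie in a single bag of any decomposition, so no decomposition can have width below 2. Combining the bounds, tw(G) = 2.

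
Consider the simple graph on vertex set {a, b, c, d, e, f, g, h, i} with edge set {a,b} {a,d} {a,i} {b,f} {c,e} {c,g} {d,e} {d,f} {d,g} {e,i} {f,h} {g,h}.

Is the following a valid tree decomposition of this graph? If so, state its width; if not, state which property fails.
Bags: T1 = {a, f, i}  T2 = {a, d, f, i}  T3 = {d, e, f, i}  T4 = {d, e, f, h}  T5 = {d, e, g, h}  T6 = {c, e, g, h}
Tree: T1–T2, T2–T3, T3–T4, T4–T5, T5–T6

A tree decomposition must satisfy three properties: every vertex lies in some bag; for every edge, both endpoints lie together in some bag; and for every vertex, the bags containing it form a connected subtree. Here vertex b appears in no bag, so the decomposition is invalid.

No — vertex b appears in no bag.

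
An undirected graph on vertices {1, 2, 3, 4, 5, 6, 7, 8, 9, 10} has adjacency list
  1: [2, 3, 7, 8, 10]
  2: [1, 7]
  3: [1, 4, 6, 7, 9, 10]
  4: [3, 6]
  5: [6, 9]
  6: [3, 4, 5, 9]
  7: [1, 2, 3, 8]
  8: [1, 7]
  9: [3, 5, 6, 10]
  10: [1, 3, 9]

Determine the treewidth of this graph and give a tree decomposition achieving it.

Each bag holds 3 vertices, so the decomposition has width 2, which upper-bounds the treewidth. For the lower bound, the 3 vertices {1, 7, 8} are pairwise adjacent, and any tree decomposition puts a clique entirely inside one bag — forcing width ≥ 2. Hence tw(G) = 2 exactly.

Treewidth 2.
Bags: B1 = {1, 3, 10}  B2 = {1, 3, 7}  B3 = {3, 9, 10}  B4 = {3, 6, 9}  B5 = {5, 6, 9}  B6 = {1, 7, 8}  B7 = {1, 2, 7}  B8 = {3, 4, 6}
Tree: B1–B2, B1–B3, B3–B4, B4–B5, B2–B6, B2–B7, B4–B8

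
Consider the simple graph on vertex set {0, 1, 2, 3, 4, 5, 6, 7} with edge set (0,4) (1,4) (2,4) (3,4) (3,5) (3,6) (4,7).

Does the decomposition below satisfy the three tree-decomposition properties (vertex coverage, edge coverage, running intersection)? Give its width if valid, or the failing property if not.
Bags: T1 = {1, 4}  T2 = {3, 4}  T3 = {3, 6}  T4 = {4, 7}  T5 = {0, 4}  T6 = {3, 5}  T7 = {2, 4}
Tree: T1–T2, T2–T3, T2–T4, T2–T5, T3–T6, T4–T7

Yes; width 1.

Every vertex of G appears in some bag (union = {0, 1, 2, 3, 4, 5, 6, 7}); every edge is covered by a bag; and for each vertex v the set of bags containing v is connected in the bag tree. The decomposition is therefore valid. The largest bag has 2 vertices, so the width is 1.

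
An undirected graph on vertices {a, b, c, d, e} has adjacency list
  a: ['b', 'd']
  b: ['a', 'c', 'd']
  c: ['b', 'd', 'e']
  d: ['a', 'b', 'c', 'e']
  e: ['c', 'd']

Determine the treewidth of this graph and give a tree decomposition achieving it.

Treewidth 2.
One optimal decomposition is:
Bags: B1 = {b, c, d}  B2 = {a, b, d}  B3 = {c, d, e}
Tree: B1–B2, B1–B3

Each bag holds 3 vertices, so the decomposition has width 2, which upper-bounds the treewidth. For the lower bound, the 3 vertices {c, d, e} are pairwise adjacent, and any tree decomposition puts a clique entirely inside one bag — forcing width ≥ 2. Therefore the treewidth is 2.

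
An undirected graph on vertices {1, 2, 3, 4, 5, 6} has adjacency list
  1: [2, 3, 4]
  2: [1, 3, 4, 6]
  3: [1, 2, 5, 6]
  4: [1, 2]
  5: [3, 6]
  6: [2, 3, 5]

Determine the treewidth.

A width-2 tree decomposition is:
Bags: B1 = {2, 3, 6}  B2 = {3, 5, 6}  B3 = {1, 2, 3}  B4 = {1, 2, 4}
Tree: B1–B2, B1–B3, B3–B4
Each bag holds 3 vertices, so the decomposition has width 2, which upper-bounds the treewidth. Conversely, {1, 2, 3} is a clique of size 3, and the vertices of any clique must share a bag in every tree decomposition; so some bag has ≥ 3 vertices and tw(G) ≥ 2. Hence tw(G) = 2 exactly.

2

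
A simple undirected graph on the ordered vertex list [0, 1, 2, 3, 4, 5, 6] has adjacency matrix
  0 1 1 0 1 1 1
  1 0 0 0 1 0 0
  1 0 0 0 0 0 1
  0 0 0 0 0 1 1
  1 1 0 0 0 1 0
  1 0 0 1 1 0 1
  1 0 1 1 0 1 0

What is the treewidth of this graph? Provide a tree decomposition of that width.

The largest bag has 3 vertices, giving width 2; this decomposition certifies tw(G) ≤ 2. For the lower bound, the 3 vertices {0, 2, 6} are pairwise adjacent, and any tree decomposition puts a clique entirely inside one bag — forcing width ≥ 2. Combining the bounds, tw(G) = 2.

Treewidth 2.
Bags: B1 = {0, 5, 6}  B2 = {0, 4, 5}  B3 = {0, 2, 6}  B4 = {0, 1, 4}  B5 = {3, 5, 6}
Tree: B1–B2, B1–B3, B2–B4, B1–B5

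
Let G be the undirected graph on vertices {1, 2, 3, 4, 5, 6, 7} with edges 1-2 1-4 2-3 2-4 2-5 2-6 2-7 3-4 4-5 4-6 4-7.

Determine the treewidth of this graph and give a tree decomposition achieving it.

Treewidth 2.
One optimal decomposition is:
Bags: B1 = {2, 4, 6}  B2 = {2, 3, 4}  B3 = {1, 2, 4}  B4 = {2, 4, 7}  B5 = {2, 4, 5}
Tree: B1–B2, B2–B3, B1–B4, B1–B5

The largest bag has 3 vertices, giving width 2; this decomposition certifies tw(G) ≤ 2. Conversely, {1, 2, 4} is a clique of size 3, and the vertices of any clique must share a bag in every tree decomposition; so some bag has ≥ 3 vertices and tw(G) ≥ 2. Combining the bounds, tw(G) = 2.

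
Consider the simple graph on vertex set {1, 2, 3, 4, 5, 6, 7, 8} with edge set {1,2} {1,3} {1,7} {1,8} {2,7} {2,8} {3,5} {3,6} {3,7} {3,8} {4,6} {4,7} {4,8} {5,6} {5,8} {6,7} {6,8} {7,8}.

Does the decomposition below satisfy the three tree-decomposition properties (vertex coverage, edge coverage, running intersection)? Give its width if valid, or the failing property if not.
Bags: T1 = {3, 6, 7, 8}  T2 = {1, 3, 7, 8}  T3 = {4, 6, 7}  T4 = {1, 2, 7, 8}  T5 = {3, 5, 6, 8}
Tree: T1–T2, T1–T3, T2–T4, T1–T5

A tree decomposition must satisfy three properties: every vertex lies in some bag; for every edge, both endpoints lie together in some bag; and for every vertex, the bags containing it form a connected subtree. Here edge (8,4) lies in no bag, so the decomposition is invalid.

No — edge (8,4) lies in no bag.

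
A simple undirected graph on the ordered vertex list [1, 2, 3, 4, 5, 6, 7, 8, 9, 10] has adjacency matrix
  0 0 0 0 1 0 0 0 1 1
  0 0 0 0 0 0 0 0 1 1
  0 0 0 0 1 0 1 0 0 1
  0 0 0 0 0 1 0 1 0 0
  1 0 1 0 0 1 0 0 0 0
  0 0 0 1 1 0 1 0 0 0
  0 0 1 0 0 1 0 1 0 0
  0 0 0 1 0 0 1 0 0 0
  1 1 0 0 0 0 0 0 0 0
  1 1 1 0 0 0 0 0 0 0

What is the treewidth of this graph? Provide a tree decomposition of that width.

Treewidth 2.
Bags: B1 = {1, 2, 9}  B2 = {1, 2, 10}  B3 = {1, 5, 10}  B4 = {3, 5, 10}  B5 = {3, 5, 6}  B6 = {3, 6, 7}  B7 = {4, 6, 7}  B8 = {4, 7, 8}
Tree: B1–B2, B2–B3, B3–B4, B4–B5, B5–B6, B6–B7, B7–B8

The largest bag has 3 vertices, giving width 2; this decomposition certifies tw(G) ≤ 2. For the lower bound, G contains the cycle 9–2–10–1–9, so G is not a forest; only forests have treewidth ≤ 1, hence tw(G) ≥ 2. The upper and lower bounds meet at 2, so that is the treewidth.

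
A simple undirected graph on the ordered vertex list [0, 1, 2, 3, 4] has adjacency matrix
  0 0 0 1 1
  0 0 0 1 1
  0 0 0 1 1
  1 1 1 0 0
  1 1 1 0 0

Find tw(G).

A width-2 tree decomposition is:
Bags: B1 = {0, 3, 4}  B2 = {2, 3, 4}  B3 = {1, 3, 4}
Tree: B1–B2, B2–B3
Every bag has size at most 3, so the width is 3 − 1 = 2 and tw(G) ≤ 2. Since 0–4–2–3–0 is a cycle in G, G is not acyclic. Forests are exactly the graphs of treewidth ≤ 1, so tw(G) ≥ 2. The upper and lower bounds meet at 2, so that is the treewidth.

2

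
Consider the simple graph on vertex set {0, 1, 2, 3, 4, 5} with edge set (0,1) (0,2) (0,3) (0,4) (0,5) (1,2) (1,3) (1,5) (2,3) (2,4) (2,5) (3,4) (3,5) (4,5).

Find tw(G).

4

A width-4 tree decomposition is:
Bags: B1 = {0, 1, 2, 3, 5}  B2 = {0, 2, 3, 4, 5}
Tree: B1–B2
Every bag has size at most 5, so the width is 5 − 1 = 4 and tw(G) ≤ 4. On the other hand G contains the 5-clique {0, 1, 2, 3, 5}. A clique must lie in a single bag of any decomposition, so no decomposition can have width below 4. The upper and lower bounds meet at 4, so that is the treewidth.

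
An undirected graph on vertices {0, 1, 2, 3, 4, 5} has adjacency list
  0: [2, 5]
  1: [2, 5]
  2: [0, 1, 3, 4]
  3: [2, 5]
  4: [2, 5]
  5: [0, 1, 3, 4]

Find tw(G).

2

A width-2 tree decomposition is:
Bags: B1 = {2, 3, 5}  B2 = {2, 4, 5}  B3 = {0, 2, 5}  B4 = {1, 2, 5}
Tree: B1–B2, B2–B3, B3–B4
Every bag has size at most 3, so the width is 3 − 1 = 2 and tw(G) ≤ 2. The edges 3–5–4–2–3 form a cycle, so G is not a tree and its treewidth is at least 2. Combining the bounds, tw(G) = 2.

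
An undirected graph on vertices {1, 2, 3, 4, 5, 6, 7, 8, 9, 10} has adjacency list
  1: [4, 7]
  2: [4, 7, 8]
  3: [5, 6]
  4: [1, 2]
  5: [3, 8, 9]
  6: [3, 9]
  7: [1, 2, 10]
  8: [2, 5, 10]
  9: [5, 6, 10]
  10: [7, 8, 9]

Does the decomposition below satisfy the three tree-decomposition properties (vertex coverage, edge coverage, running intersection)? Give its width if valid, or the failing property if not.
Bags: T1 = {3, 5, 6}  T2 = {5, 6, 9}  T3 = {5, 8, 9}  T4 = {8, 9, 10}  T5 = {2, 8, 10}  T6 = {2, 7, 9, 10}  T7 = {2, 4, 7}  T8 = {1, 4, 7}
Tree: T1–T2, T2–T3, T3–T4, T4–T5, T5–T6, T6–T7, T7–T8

No — bags containing vertex 9 are not connected in the tree.

A tree decomposition must satisfy three properties: every vertex lies in some bag; for every edge, both endpoints lie together in some bag; and for every vertex, the bags containing it form a connected subtree. Here bags containing vertex 9 are not connected in the tree, so the decomposition is invalid.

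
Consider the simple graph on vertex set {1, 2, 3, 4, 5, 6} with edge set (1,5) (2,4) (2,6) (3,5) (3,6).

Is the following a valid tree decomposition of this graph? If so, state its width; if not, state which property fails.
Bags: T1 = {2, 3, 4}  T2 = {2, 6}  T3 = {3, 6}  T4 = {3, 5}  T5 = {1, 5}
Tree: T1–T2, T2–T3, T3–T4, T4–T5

No — bags containing vertex 3 are not connected in the tree.

A tree decomposition must satisfy three properties: every vertex lies in some bag; for every edge, both endpoints lie together in some bag; and for every vertex, the bags containing it form a connected subtree. Here bags containing vertex 3 are not connected in the tree, so the decomposition is invalid.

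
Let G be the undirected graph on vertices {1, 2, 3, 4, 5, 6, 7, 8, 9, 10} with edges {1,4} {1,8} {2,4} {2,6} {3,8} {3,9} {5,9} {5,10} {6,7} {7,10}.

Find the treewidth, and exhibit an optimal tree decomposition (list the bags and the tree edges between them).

Treewidth 2.
One such decomposition:
Bags: B1 = {3, 5, 9}  B2 = {3, 5, 8}  B3 = {1, 5, 8}  B4 = {1, 4, 5}  B5 = {2, 4, 5}  B6 = {2, 5, 6}  B7 = {5, 6, 7}  B8 = {5, 7, 10}
Tree: B1–B2, B2–B3, B3–B4, B4–B5, B5–B6, B6–B7, B7–B8

Each bag holds 3 vertices, so the decomposition has width 2, which upper-bounds the treewidth. Since 5–9–3–8–1–4–2–6–7–10–5 is a cycle in G, G is not acyclic. Forests are exactly the graphs of treewidth ≤ 1, so tw(G) ≥ 2. Combining the bounds, tw(G) = 2.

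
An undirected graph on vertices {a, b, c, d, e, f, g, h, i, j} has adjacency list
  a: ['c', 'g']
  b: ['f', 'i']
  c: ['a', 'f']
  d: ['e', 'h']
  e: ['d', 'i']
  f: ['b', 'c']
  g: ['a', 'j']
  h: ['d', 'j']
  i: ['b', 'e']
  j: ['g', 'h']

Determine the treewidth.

2

A width-2 tree decomposition is:
Bags: B1 = {g, h, j}  B2 = {a, g, h}  B3 = {a, c, h}  B4 = {c, f, h}  B5 = {b, f, h}  B6 = {b, h, i}  B7 = {e, h, i}  B8 = {d, e, h}
Tree: B1–B2, B2–B3, B3–B4, B4–B5, B5–B6, B6–B7, B7–B8
Each bag holds 3 vertices, so the decomposition has width 2, which upper-bounds the treewidth. For the lower bound, G contains the cycle h–j–g–a–c–f–b–i–e–d–h, so G is not a forest; only forests have treewidth ≤ 1, hence tw(G) ≥ 2. Hence tw(G) = 2 exactly.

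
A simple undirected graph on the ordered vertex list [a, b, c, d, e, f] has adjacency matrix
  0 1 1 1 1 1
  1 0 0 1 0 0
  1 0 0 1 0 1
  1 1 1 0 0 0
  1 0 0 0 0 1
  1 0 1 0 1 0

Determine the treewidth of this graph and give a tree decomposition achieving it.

Treewidth 2.
One such decomposition:
Bags: B1 = {a, c, d}  B2 = {a, b, d}  B3 = {a, c, f}  B4 = {a, e, f}
Tree: B1–B2, B1–B3, B3–B4

Each bag holds 3 vertices, so the decomposition has width 2, which upper-bounds the treewidth. For the lower bound, the 3 vertices {a, c, d} are pairwise adjacent, and any tree decomposition puts a clique entirely inside one bag — forcing width ≥ 2. Therefore the treewidth is 2.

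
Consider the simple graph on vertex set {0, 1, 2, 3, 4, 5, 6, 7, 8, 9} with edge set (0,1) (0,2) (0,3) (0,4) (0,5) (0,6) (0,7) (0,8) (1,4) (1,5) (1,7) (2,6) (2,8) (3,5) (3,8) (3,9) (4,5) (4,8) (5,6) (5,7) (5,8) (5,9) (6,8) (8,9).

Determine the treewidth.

A width-3 tree decomposition is:
Bags: B1 = {0, 5, 6, 8}  B2 = {0, 4, 5, 8}  B3 = {0, 3, 5, 8}  B4 = {0, 1, 4, 5}  B5 = {3, 5, 8, 9}  B6 = {0, 1, 5, 7}  B7 = {0, 2, 6, 8}
Tree: B1–B2, B1–B3, B2–B4, B3–B5, B4–B6, B1–B7
Every bag has size at most 4, so the width is 4 − 1 = 3 and tw(G) ≤ 3. For the lower bound, the 4 vertices {0, 2, 6, 8} are pairwise adjacent, and any tree decomposition puts a clique entirely inside one bag — forcing width ≥ 3. The upper and lower bounds meet at 3, so that is the treewidth.

3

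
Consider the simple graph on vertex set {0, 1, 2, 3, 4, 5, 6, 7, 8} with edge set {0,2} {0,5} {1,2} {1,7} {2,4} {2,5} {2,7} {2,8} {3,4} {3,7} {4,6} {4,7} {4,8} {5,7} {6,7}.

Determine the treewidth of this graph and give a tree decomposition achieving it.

Treewidth 2.
Bags: B1 = {0, 2, 5}  B2 = {2, 5, 7}  B3 = {2, 4, 7}  B4 = {1, 2, 7}  B5 = {2, 4, 8}  B6 = {4, 6, 7}  B7 = {3, 4, 7}
Tree: B1–B2, B2–B3, B2–B4, B3–B5, B3–B6, B6–B7

Every bag has size at most 3, so the width is 3 − 1 = 2 and tw(G) ≤ 2. Conversely, {0, 2, 5} is a clique of size 3, and the vertices of any clique must share a bag in every tree decomposition; so some bag has ≥ 3 vertices and tw(G) ≥ 2. Therefore the treewidth is 2.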